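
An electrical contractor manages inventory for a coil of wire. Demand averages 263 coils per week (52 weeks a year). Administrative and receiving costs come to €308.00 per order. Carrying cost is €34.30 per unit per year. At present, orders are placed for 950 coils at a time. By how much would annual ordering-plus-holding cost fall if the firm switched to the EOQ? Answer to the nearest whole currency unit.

Annual demand D = 263 × 52 = 13,676.
EOQ = √(2DS/H) = √(2 × 13,676 × 308 / 34.3) ≈ 495.59.
Cost at Q* = (D/Q*)S + (Q*/2)H = √(2DSH) ≈ €16,998.75.
Cost at Q = 950: (13,676/950)×308 + (950/2)×34.3 = €4,433.90 + €16,292.50 = €20,726.40.
Excess = €20,726.40 − €16,998.75 = €3,727.65.

Extra cost ≈ €3,728 per year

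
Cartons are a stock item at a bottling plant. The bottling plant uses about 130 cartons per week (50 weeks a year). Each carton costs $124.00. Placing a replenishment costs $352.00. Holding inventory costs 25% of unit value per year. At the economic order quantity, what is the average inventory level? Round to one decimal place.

Average inventory ≈ 192.1 cartons

Annual demand D = 130 × 50 = 6,500.
Holding cost H = 0.25 × $124.00 = $31.0000 per unit per year.
EOQ = √(2DS/H) = √(2 × 6,500 × 352 / 31) ≈ 384.20.
Average inventory = Q*/2 ≈ 384.20 / 2 = 192.102.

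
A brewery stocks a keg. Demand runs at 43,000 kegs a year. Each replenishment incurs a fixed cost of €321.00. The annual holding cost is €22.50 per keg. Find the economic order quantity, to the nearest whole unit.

Q* ≈ 1,108 kegs

EOQ = √(2DS / H) = √(2 × 43,000 × 321 / 22.5).
= √(27,606,000 / 22.5) = √1,226,933.3333 ≈ 1107.670.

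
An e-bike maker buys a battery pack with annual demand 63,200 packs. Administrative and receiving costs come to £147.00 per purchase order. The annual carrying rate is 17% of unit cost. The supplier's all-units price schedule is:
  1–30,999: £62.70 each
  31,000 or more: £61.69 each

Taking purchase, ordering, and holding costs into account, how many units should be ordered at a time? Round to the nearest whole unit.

Q* ≈ 1,320 packs

Holding cost per unit per year at price C is H = 0.17·C.
Evaluate total cost at each tier's feasible EOQ or, if the EOQ is below the tier, at the tier's minimum quantity.
EOQ at £62.70 = 1320.3 (feasible in tier 1): TC = 63,200×£62.70 + (63,200/1320.3)×147 + (1320.3/2)×0.17×£62.70 = £3,976,713.12.
EOQ at £61.69 = 1331.1 < 31000, so use break Q=31000: TC = 63,200×£61.69 + (63,200/31000.0)×147 + (31000.0/2)×0.17×£61.69 = £4,061,660.84.
Lowest total cost is £3,976,713.12 at Q = 1320.3.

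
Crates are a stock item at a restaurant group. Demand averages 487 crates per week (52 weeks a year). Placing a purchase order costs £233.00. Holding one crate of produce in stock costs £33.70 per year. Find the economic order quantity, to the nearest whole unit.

Annual demand D = 487 × 52 = 25,324.
EOQ = √(2DS / H) = √(2 × 25,324 × 233 / 33.7).
= √(11,800,984 / 33.7) = √350,177.5668 ≈ 591.758.

Q* ≈ 592 crates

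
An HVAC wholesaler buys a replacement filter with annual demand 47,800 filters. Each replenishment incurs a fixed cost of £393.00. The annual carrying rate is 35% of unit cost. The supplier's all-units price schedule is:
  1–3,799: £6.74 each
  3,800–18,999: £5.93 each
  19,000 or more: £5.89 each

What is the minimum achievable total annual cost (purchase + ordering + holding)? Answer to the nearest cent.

Holding cost per unit per year at price C is H = 0.35·C.
Evaluate total cost at each tier's feasible EOQ or, if the EOQ is below the tier, at the tier's minimum quantity.
Tier 1 (£6.74): EOQ = 3990.8 exceeds tier's upper bound 3799, so this tier is dominated.
EOQ at £5.93 = 4254.7 (feasible in tier 2): TC = 47,800×£5.93 + (47,800/4254.7)×393 + (4254.7/2)×0.35×£5.93 = £292,284.53.
EOQ at £5.89 = 4269.1 < 19000, so use break Q=19000: TC = 47,800×£5.89 + (47,800/19000.0)×393 + (19000.0/2)×0.35×£5.89 = £302,114.96.
Lowest total cost among the candidates is at Q = 4254.7.

TC* ≈ £292,284.53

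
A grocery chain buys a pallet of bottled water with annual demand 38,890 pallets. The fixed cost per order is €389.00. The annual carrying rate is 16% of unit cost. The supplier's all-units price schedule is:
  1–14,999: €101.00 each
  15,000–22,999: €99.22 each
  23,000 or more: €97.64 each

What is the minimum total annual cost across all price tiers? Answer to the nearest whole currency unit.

TC* ≈ €3,950,002

Holding cost per unit per year at price C is H = 0.16·C.
Candidates are each tier's EOQ (if it falls in that tier) and each price-break quantity.
EOQ at €101.00 = 1368.3 (feasible in tier 1): TC = 38,890×€101.00 + (38,890/1368.3)×389 + (1368.3/2)×0.16×€101.00 = €3,950,002.07.
EOQ at €99.22 = 1380.5 < 15000, so use break Q=15000: TC = 38,890×€99.22 + (38,890/15000.0)×389 + (15000.0/2)×0.16×€99.22 = €3,978,738.35.
EOQ at €97.64 = 1391.7 < 23000, so use break Q=23000: TC = 38,890×€97.64 + (38,890/23000.0)×389 + (23000.0/2)×0.16×€97.64 = €3,977,534.95.
Lowest total cost among the candidates is at Q = 1368.3.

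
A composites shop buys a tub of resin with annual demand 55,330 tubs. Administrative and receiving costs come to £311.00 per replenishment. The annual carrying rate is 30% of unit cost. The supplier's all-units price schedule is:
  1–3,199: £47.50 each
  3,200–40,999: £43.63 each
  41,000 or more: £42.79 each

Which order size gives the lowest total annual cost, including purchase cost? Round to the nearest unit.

Holding cost per unit per year at price C is H = 0.30·C.
Evaluate total cost at each tier's feasible EOQ or, if the EOQ is below the tier, at the tier's minimum quantity.
EOQ at £47.50 = 1554.1 (feasible in tier 1): TC = 55,330×£47.50 + (55,330/1554.1)×311 + (1554.1/2)×0.30×£47.50 = £2,650,320.37.
EOQ at £43.63 = 1621.5 < 3200, so use break Q=3200: TC = 55,330×£43.63 + (55,330/3200.0)×311 + (3200.0/2)×0.30×£43.63 = £2,440,367.68.
EOQ at £42.79 = 1637.4 < 41000, so use break Q=41000: TC = 55,330×£42.79 + (55,330/41000.0)×311 + (41000.0/2)×0.30×£42.79 = £2,631,148.90.
Lowest total cost is £2,440,367.68 at Q = 3200.0.

Q* ≈ 3,200 tubs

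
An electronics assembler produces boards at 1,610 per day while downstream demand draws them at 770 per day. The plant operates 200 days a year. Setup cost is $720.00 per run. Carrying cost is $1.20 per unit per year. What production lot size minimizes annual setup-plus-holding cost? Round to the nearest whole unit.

Annual demand D = 770 × 200 = 154,000.
Production build-up factor (1 − d/p) = 1 − 770/1,610 = 0.5217.
Q* = √(2DS / (H(1 − d/p))) = √(2 × 154,000 × 720 / (1.2 × 0.5217)).
= √(221,760,000 / 0.6261) ≈ 18820.202.

Q* ≈ 18,820 boards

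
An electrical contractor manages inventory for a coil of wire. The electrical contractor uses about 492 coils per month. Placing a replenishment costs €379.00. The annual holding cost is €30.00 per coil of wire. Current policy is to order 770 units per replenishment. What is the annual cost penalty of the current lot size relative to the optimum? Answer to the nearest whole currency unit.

Annual demand D = 492 × 12 = 5,904.
EOQ = √(2DS/H) = √(2 × 5,904 × 379 / 30) ≈ 386.23.
Cost at Q* = (D/Q*)S + (Q*/2)H = √(2DSH) ≈ €11,586.93.
Cost at Q = 770: (5,904/770)×379 + (770/2)×30 = €2,905.99 + €11,550.00 = €14,455.99.
Excess = €14,455.99 − €11,586.93 = €2,869.06.

Extra cost ≈ €2,869 per year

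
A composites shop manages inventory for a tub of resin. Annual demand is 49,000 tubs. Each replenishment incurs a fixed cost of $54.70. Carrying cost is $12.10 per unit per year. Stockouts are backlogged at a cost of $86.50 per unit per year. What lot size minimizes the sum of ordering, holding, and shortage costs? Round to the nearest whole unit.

With planned backorders, Q* = √(2DS/H) · √((H+B)/B).
√(2DS/H) = √(2 × 49,000 × 54.7 / 12.1) = 665.601.
√((H+B)/B) = √((12.1+86.5)/86.5) = 1.0677.
Q* ≈ 710.631.

Q* ≈ 711 tubs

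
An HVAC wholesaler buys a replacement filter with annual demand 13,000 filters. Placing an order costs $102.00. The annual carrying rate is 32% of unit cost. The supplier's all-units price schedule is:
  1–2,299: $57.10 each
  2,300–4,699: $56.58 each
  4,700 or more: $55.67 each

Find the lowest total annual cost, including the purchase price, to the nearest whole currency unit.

Holding cost per unit per year at price C is H = 0.32·C.
For each price level, check whether its EOQ is feasible; otherwise the best quantity at that price is the breakpoint.
EOQ at $57.10 = 381.0 (feasible in tier 1): TC = 13,000×$57.10 + (13,000/381.0)×102 + (381.0/2)×0.32×$57.10 = $749,261.13.
EOQ at $56.58 = 382.7 < 2300, so use break Q=2300: TC = 13,000×$56.58 + (13,000/2300.0)×102 + (2300.0/2)×0.32×$56.58 = $756,937.96.
EOQ at $55.67 = 385.8 < 4700, so use break Q=4700: TC = 13,000×$55.67 + (13,000/4700.0)×102 + (4700.0/2)×0.32×$55.67 = $765,855.97.
Lowest total cost among the candidates is at Q = 381.0.

TC* ≈ $749,261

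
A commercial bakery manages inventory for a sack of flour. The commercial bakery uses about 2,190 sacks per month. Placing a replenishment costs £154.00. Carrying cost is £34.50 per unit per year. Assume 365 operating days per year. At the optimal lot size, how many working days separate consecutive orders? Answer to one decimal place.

T ≈ 6.7 days

Annual demand D = 2,190 × 12 = 26,280.
Q* = √(2DS/H) = √(2 × 26,280 × 154 / 34.5) ≈ 484.37.
Cycle time = Q*/D × 365 = 484.37 / 26,280 × 365 ≈ 6.727 days.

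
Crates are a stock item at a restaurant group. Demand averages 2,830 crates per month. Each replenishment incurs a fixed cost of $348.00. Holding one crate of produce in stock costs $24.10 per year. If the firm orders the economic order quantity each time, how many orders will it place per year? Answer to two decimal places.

N ≈ 34.29 orders per year

Annual demand D = 2,830 × 12 = 33,960.
EOQ = √(2DS/H) = √(2 × 33,960 × 348 / 24.1) ≈ 990.33.
Orders per year = D / Q* = 33,960 / 990.33 ≈ 34.292.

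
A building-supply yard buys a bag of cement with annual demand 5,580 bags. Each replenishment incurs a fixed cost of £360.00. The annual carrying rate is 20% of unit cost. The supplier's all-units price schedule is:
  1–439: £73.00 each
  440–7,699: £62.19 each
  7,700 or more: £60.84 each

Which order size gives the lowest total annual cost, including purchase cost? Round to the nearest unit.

Holding cost per unit per year at price C is H = 0.20·C.
Candidates are each tier's EOQ (if it falls in that tier) and each price-break quantity.
Tier 1 (£73.00): EOQ = 524.6 exceeds tier's upper bound 439, so this tier is dominated.
EOQ at £62.19 = 568.3 (feasible in tier 2): TC = 5,580×£62.19 + (5,580/568.3)×360 + (568.3/2)×0.20×£62.19 = £354,089.21.
EOQ at £60.84 = 574.6 < 7700, so use break Q=7700: TC = 5,580×£60.84 + (5,580/7700.0)×360 + (7700.0/2)×0.20×£60.84 = £386,594.88.
Lowest total cost is £354,089.21 at Q = 568.3.

Q* ≈ 568 bags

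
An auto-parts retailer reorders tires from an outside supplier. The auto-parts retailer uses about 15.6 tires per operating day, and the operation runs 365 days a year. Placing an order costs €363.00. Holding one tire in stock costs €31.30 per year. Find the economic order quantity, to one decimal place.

Annual demand D = 15.6 × 365 = 5,694.
EOQ = √(2DS / H) = √(2 × 5,694 × 363 / 31.3).
= √(4,133,844 / 31.3) = √132,071.6933 ≈ 363.417.

Q* ≈ 363.4 tires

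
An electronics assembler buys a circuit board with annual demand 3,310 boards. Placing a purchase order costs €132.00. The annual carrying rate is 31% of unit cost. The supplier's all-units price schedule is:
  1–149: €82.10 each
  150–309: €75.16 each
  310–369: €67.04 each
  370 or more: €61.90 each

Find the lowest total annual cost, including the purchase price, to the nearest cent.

TC* ≈ €209,619.83

Holding cost per unit per year at price C is H = 0.31·C.
Evaluate total cost at each tier's feasible EOQ or, if the EOQ is below the tier, at the tier's minimum quantity.
Tier 1 (€82.10): EOQ = 185.3 exceeds tier's upper bound 149, so this tier is dominated.
EOQ at €75.16 = 193.7 (feasible in tier 2): TC = 3,310×€75.16 + (3,310/193.7)×132 + (193.7/2)×0.31×€75.16 = €253,291.82.
EOQ at €67.04 = 205.1 < 310, so use break Q=310: TC = 3,310×€67.04 + (3,310/310.0)×132 + (310.0/2)×0.31×€67.04 = €226,533.09.
EOQ at €61.90 = 213.4 < 370, so use break Q=370: TC = 3,310×€61.90 + (3,310/370.0)×132 + (370.0/2)×0.31×€61.90 = €209,619.83.
Lowest total cost among the candidates is at Q = 370.0.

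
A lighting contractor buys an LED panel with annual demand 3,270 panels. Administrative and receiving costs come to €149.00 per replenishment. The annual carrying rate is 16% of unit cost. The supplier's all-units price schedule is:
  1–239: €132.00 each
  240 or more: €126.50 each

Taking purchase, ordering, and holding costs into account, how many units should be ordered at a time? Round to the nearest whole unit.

Q* ≈ 240 panels

Holding cost per unit per year at price C is H = 0.16·C.
For each price level, check whether its EOQ is feasible; otherwise the best quantity at that price is the breakpoint.
EOQ at €132.00 = 214.8 (feasible in tier 1): TC = 3,270×€132.00 + (3,270/214.8)×149 + (214.8/2)×0.16×€132.00 = €436,176.58.
EOQ at €126.50 = 219.4 < 240, so use break Q=240: TC = 3,270×€126.50 + (3,270/240.0)×149 + (240.0/2)×0.16×€126.50 = €418,113.92.
Lowest total cost is €418,113.92 at Q = 240.0.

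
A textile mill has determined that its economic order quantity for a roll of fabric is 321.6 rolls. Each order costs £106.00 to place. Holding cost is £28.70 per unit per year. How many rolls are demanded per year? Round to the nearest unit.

D ≈ 14,002 rolls per year

Invert the EOQ relation Q*² = 2DS/H.
From Q* = √(2DS/H): D = Q*²H / (2S) = 321.6² × 28.7 / (2 × 106) = 14001.614.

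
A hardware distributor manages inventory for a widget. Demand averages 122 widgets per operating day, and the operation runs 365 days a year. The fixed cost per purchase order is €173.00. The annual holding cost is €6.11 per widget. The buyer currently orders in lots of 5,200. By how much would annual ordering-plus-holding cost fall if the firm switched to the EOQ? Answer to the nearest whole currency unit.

Extra cost ≈ €7,665 per year

Annual demand D = 122 × 365 = 44,530.
EOQ = √(2DS/H) = √(2 × 44,530 × 173 / 6.11) ≈ 1587.98.
Cost at Q* = (D/Q*)S + (Q*/2)H = √(2DSH) ≈ €9,702.53.
Cost at Q = 5,200: (44,530/5,200)×173 + (5,200/2)×6.11 = €1,481.48 + €15,886.00 = €17,367.48.
Excess = €17,367.48 − €9,702.53 = €7,664.95.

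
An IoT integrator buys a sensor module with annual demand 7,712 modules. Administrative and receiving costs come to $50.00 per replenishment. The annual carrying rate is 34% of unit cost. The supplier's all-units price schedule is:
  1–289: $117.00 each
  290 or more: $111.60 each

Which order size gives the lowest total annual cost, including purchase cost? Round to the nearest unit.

Q* ≈ 290 modules

Holding cost per unit per year at price C is H = 0.34·C.
For each price level, check whether its EOQ is feasible; otherwise the best quantity at that price is the breakpoint.
EOQ at $117.00 = 139.2 (feasible in tier 1): TC = 7,712×$117.00 + (7,712/139.2)×50 + (139.2/2)×0.34×$117.00 = $907,842.80.
EOQ at $111.60 = 142.6 < 290, so use break Q=290: TC = 7,712×$111.60 + (7,712/290.0)×50 + (290.0/2)×0.34×$111.60 = $867,490.74.
Lowest total cost is $867,490.74 at Q = 290.0.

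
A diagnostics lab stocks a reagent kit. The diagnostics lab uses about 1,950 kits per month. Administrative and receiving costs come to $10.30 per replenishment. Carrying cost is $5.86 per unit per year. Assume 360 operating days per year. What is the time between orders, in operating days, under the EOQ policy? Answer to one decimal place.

T ≈ 4.4 days

Annual demand D = 1,950 × 12 = 23,400.
EOQ = √(2DS/H) = √(2 × 23,400 × 10.3 / 5.86) ≈ 286.81.
Cycle time = Q*/D × 360 = 286.81 / 23,400 × 360 ≈ 4.412 days.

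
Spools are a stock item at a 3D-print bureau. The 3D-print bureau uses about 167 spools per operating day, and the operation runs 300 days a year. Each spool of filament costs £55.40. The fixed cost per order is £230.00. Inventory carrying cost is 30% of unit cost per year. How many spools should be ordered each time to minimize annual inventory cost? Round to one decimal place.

Q* ≈ 1,177.6 spools

Annual demand D = 167 × 300 = 50,100.
Holding cost H = 0.30 × £55.40 = £16.6200 per unit per year.
EOQ = √(2DS / H) = √(2 × 50,100 × 230 / 16.62).
= √(23,046,000 / 16.62) = √1,386,642.5993 ≈ 1177.558.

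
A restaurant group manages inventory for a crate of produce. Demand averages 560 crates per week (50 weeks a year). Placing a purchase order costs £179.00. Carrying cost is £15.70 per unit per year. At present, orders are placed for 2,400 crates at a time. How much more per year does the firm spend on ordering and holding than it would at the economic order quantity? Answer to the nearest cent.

Annual demand D = 560 × 50 = 28,000.
EOQ = √(2DS/H) = √(2 × 28,000 × 179 / 15.7) ≈ 799.04.
Cost at Q* = (D/Q*)S + (Q*/2)H = √(2DSH) ≈ £12,544.99.
Cost at Q = 2,400: (28,000/2,400)×179 + (2,400/2)×15.7 = £2,088.33 + £18,840.00 = £20,928.33.
Excess = £20,928.33 − £12,544.99 = £8,383.34.

Extra cost ≈ £8,383.34 per year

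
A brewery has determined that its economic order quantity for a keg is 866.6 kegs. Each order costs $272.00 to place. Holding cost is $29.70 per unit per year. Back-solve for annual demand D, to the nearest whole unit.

The basic EOQ model gives Q* = √(2DS/H); rearrange for the unknown.
From Q* = √(2DS/H): D = Q*²H / (2S) = 866.6² × 29.7 / (2 × 272) = 41001.044.

D ≈ 41,001 kegs per year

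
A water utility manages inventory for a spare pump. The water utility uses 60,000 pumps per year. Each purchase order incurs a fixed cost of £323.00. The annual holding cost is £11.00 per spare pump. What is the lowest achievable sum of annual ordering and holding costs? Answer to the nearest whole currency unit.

Q* = √(2DS/H) = √(2 × 60,000 × 323 / 11) ≈ 1877.14.
At the optimum the two cost components are equal, so total cost = 2·(Q*/2)H = Q*·H.
Minimum total = √(2DSH) = √(2 × 60,000 × 323 × 11) ≈ 20648.487.

TC* ≈ £20,648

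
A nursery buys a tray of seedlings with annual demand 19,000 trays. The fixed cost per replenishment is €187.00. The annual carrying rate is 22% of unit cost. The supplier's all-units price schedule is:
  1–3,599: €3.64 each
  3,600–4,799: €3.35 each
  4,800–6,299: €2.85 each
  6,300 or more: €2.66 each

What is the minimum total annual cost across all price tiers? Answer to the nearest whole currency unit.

TC* ≈ €52,947

Holding cost per unit per year at price C is H = 0.22·C.
Evaluate total cost at each tier's feasible EOQ or, if the EOQ is below the tier, at the tier's minimum quantity.
EOQ at €3.64 = 2978.9 (feasible in tier 1): TC = 19,000×€3.64 + (19,000/2978.9)×187 + (2978.9/2)×0.22×€3.64 = €71,545.47.
EOQ at €3.35 = 3105.1 < 3600, so use break Q=3600: TC = 19,000×€3.35 + (19,000/3600.0)×187 + (3600.0/2)×0.22×€3.35 = €65,963.54.
EOQ at €2.85 = 3366.5 < 4800, so use break Q=4800: TC = 19,000×€2.85 + (19,000/4800.0)×187 + (4800.0/2)×0.22×€2.85 = €56,395.01.
EOQ at €2.66 = 3484.7 < 6300, so use break Q=6300: TC = 19,000×€2.66 + (19,000/6300.0)×187 + (6300.0/2)×0.22×€2.66 = €52,947.35.
Lowest total cost among the candidates is at Q = 6300.0.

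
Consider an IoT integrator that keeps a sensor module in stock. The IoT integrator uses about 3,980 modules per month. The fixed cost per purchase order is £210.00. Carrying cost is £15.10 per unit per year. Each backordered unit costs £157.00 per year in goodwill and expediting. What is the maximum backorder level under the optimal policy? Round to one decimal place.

S* ≈ 105.9 modules

Annual demand D = 3,980 × 12 = 47,760.
With planned backorders, Q* = √(2DS/H) · √((H+B)/B).
√(2DS/H) = √(2 × 47,760 × 210 / 15.1) = 1152.573.
√((H+B)/B) = √((15.1+157)/157) = 1.0470.
Q* ≈ 1206.727.
S* = Q* · H/(H+B) = 1206.727 × 15.1/172.1 ≈ 105.878.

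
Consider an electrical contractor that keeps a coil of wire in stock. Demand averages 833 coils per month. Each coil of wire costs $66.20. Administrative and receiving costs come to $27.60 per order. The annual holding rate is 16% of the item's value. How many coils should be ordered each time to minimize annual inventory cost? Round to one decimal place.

Q* ≈ 228.2 coils

Annual demand D = 833 × 12 = 9,996.
Holding cost H = 0.16 × $66.20 = $10.5920 per unit per year.
EOQ = √(2DS / H) = √(2 × 9,996 × 27.6 / 10.592).
= √(551,779.2 / 10.592) = √52,093.9577 ≈ 228.241.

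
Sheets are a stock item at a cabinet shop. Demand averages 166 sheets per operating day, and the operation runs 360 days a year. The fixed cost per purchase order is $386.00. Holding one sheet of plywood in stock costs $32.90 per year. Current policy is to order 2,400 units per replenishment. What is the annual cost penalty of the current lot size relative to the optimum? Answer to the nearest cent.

Annual demand D = 166 × 360 = 59,760.
EOQ = √(2DS/H) = √(2 × 59,760 × 386 / 32.9) ≈ 1184.18.
Cost at Q* = (D/Q*)S + (Q*/2)H = √(2DSH) ≈ $38,959.37.
Cost at Q = 2,400: (59,760/2,400)×386 + (2,400/2)×32.9 = $9,611.40 + $39,480.00 = $49,091.40.
Excess = $49,091.40 − $38,959.37 = $10,132.03.

Extra cost ≈ $10,132.03 per year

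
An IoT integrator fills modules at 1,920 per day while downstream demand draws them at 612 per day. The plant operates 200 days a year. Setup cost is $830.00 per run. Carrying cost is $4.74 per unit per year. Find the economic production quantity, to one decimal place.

Q* ≈ 7,932.4 modules

Annual demand D = 612 × 200 = 122,400.
Production build-up factor (1 − d/p) = 1 − 612/1,920 = 0.6813.
Q* = √(2DS / (H(1 − d/p))) = √(2 × 122,400 × 830 / (4.74 × 0.6813)).
= √(203,184,000 / 3.2291) ≈ 7932.358.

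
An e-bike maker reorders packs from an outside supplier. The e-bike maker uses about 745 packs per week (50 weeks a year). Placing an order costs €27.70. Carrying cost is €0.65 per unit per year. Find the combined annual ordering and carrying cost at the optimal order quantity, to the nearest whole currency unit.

Annual demand D = 745 × 50 = 37,250.
The optimal lot size = √(2DS/H) = √(2 × 37,250 × 27.7 / 0.65) ≈ 1781.81.
At the optimum the two cost components are equal, so total cost = 2·(Q*/2)H = Q*·H.
Minimum total = √(2DSH) = √(2 × 37,250 × 27.7 × 0.65) ≈ 1158.176.

TC* ≈ €1,158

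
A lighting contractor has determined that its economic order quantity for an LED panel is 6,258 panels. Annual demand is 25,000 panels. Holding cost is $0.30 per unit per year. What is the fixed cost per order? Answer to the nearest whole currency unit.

S ≈ $235

The basic EOQ model gives Q* = √(2DS/H); rearrange for the unknown.
From Q* = √(2DS/H): S = Q*²H / (2D) = 6,258² × 0.3 / (2 × 25,000) = 234.9754.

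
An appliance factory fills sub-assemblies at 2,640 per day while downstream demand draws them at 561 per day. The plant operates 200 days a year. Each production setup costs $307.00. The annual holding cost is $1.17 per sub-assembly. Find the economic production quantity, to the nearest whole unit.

Annual demand D = 561 × 200 = 112,200.
Production build-up factor (1 − d/p) = 1 − 561/2,640 = 0.7875.
Q* = √(2DS / (H(1 − d/p))) = √(2 × 112,200 × 307 / (1.17 × 0.7875)).
= √(68,890,800 / 0.9214) ≈ 8646.939.

Q* ≈ 8,647 sub-assemblies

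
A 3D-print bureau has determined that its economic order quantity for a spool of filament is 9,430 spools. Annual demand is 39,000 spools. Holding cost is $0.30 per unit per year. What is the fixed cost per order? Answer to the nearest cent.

S ≈ $342.02

Invert the EOQ relation Q*² = 2DS/H.
From Q* = √(2DS/H): S = Q*²H / (2D) = 9,430² × 0.3 / (2 × 39,000) = 342.0188.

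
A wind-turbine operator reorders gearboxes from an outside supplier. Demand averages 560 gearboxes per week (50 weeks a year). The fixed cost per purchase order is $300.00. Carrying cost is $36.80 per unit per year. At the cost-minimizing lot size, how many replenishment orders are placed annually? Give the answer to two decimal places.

N ≈ 41.44 orders per year

Annual demand D = 560 × 50 = 28,000.
Q* = √(2DS/H) = √(2 × 28,000 × 300 / 36.8) ≈ 675.66.
Orders per year = D / Q* = 28,000 / 675.66 ≈ 41.441.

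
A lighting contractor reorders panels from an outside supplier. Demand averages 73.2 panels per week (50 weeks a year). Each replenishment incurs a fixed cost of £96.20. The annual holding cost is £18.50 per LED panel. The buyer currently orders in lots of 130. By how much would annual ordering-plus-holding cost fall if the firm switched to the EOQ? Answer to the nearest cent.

Extra cost ≈ £301.55 per year

Annual demand D = 73.2 × 50 = 3,660.
EOQ = √(2DS/H) = √(2 × 3,660 × 96.2 / 18.5) ≈ 195.10.
Cost at Q* = (D/Q*)S + (Q*/2)H = √(2DSH) ≈ £3,609.35.
Cost at Q = 130: (3,660/130)×96.2 + (130/2)×18.5 = £2,708.40 + £1,202.50 = £3,910.90.
Excess = £3,910.90 − £3,609.35 = £301.55.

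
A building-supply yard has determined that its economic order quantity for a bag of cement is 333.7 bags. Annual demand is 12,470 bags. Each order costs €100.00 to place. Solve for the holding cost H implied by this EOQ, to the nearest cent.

Squaring Q* = √(2DS/H) gives Q*² = 2DS/H.
From Q* = √(2DS/H): H = 2DS / Q*² = 2 × 12,470 × 100 / 333.7² = 22.3967.

H ≈ €22.40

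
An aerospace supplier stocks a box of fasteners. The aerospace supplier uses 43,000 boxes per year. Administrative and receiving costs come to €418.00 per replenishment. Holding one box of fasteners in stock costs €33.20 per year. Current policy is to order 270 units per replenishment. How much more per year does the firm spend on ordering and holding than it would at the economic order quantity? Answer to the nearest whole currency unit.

Extra cost ≈ €36,506 per year

EOQ = √(2DS/H) = √(2 × 43,000 × 418 / 33.2) ≈ 1040.56.
Cost at Q* = (D/Q*)S + (Q*/2)H = √(2DSH) ≈ €34,546.69.
Cost at Q = 270: (43,000/270)×418 + (270/2)×33.2 = €66,570.37 + €4,482.00 = €71,052.37.
Excess = €71,052.37 − €34,546.69 = €36,505.68.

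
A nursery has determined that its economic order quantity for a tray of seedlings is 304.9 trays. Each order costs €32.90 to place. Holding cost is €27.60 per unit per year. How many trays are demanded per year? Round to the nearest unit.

The basic EOQ model gives Q* = √(2DS/H); rearrange for the unknown.
From Q* = √(2DS/H): D = Q*²H / (2S) = 304.9² × 27.6 / (2 × 32.9) = 38994.022.

D ≈ 38,994 trays per year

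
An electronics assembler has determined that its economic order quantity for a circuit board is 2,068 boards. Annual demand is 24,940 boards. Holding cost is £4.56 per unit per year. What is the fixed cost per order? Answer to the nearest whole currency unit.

S ≈ £391

Invert the EOQ relation Q*² = 2DS/H.
From Q* = √(2DS/H): S = Q*²H / (2D) = 2,068² × 4.56 / (2 × 24,940) = 390.9664.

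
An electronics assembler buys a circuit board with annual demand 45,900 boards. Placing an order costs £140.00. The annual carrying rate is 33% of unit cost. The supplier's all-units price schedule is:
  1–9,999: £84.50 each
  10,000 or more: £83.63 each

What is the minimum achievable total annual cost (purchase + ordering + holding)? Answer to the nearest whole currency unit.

Holding cost per unit per year at price C is H = 0.33·C.
Evaluate total cost at each tier's feasible EOQ or, if the EOQ is below the tier, at the tier's minimum quantity.
EOQ at £84.50 = 678.9 (feasible in tier 1): TC = 45,900×£84.50 + (45,900/678.9)×140 + (678.9/2)×0.33×£84.50 = £3,897,480.87.
EOQ at £83.63 = 682.4 < 10000, so use break Q=10000: TC = 45,900×£83.63 + (45,900/10000.0)×140 + (10000.0/2)×0.33×£83.63 = £3,977,249.10.
Lowest total cost among the candidates is at Q = 678.9.

TC* ≈ £3,897,481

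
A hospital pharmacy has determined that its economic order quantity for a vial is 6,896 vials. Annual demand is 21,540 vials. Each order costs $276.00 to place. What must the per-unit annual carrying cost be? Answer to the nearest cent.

H ≈ $0.25

Squaring Q* = √(2DS/H) gives Q*² = 2DS/H.
From Q* = √(2DS/H): H = 2DS / Q*² = 2 × 21,540 × 276 / 6,896² = 0.2500.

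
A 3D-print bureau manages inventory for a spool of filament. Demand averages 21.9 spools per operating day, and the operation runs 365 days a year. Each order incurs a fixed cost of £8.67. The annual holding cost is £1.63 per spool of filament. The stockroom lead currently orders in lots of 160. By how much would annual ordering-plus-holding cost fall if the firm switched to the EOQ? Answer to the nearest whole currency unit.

Extra cost ≈ £88 per year

Annual demand D = 21.9 × 365 = 7,993.5.
EOQ = √(2DS/H) = √(2 × 7,993.5 × 8.67 / 1.63) ≈ 291.61.
Cost at Q* = (D/Q*)S + (Q*/2)H = √(2DSH) ≈ £475.32.
Cost at Q = 160: (7,993.5/160)×8.67 + (160/2)×1.63 = £433.15 + £130.40 = £563.55.
Excess = £563.55 − £475.32 = £88.23.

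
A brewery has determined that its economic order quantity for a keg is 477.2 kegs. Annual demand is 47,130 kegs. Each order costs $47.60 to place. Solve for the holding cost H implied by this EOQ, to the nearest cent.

H ≈ $19.70

The basic EOQ model gives Q* = √(2DS/H); rearrange for the unknown.
From Q* = √(2DS/H): H = 2DS / Q*² = 2 × 47,130 × 47.6 / 477.2² = 19.7031.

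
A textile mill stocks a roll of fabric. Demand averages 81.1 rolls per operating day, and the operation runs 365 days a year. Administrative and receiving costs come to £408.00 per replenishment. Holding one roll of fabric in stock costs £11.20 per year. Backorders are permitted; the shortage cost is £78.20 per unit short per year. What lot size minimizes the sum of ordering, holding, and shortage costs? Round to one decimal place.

Q* ≈ 1,570.2 rolls

Annual demand D = 81.1 × 365 = 29,601.5.
With planned backorders, Q* = √(2DS/H) · √((H+B)/B).
√(2DS/H) = √(2 × 29,601.5 × 408 / 11.2) = 1468.564.
√((H+B)/B) = √((11.2+78.2)/78.2) = 1.0692.
Q* ≈ 1570.212.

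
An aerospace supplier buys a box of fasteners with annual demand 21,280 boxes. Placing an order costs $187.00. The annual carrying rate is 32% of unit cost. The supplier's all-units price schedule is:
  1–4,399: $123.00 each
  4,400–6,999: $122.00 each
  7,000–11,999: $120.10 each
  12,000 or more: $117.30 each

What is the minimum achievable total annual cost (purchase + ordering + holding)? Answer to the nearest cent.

TC* ≈ $2,635,139.02

Holding cost per unit per year at price C is H = 0.32·C.
Evaluate total cost at each tier's feasible EOQ or, if the EOQ is below the tier, at the tier's minimum quantity.
EOQ at $123.00 = 449.7 (feasible in tier 1): TC = 21,280×$123.00 + (21,280/449.7)×187 + (449.7/2)×0.32×$123.00 = $2,635,139.02.
EOQ at $122.00 = 451.5 < 4400, so use break Q=4400: TC = 21,280×$122.00 + (21,280/4400.0)×187 + (4400.0/2)×0.32×$122.00 = $2,682,952.40.
EOQ at $120.10 = 455.1 < 7000, so use break Q=7000: TC = 21,280×$120.10 + (21,280/7000.0)×187 + (7000.0/2)×0.32×$120.10 = $2,690,808.48.
EOQ at $117.30 = 460.5 < 12000, so use break Q=12000: TC = 21,280×$117.30 + (21,280/12000.0)×187 + (12000.0/2)×0.32×$117.30 = $2,721,691.61.
Lowest total cost among the candidates is at Q = 449.7.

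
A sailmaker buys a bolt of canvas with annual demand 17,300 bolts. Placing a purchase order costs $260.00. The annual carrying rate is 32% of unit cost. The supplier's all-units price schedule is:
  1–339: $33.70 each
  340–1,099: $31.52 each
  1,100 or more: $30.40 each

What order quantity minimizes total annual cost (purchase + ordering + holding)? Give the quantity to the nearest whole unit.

Q* ≈ 1,100 bolts

Holding cost per unit per year at price C is H = 0.32·C.
For each price level, check whether its EOQ is feasible; otherwise the best quantity at that price is the breakpoint.
Tier 1 ($33.70): EOQ = 913.3 exceeds tier's upper bound 339, so this tier is dominated.
EOQ at $31.52 = 944.4 (feasible in tier 2): TC = 17,300×$31.52 + (17,300/944.4)×260 + (944.4/2)×0.32×$31.52 = $554,821.61.
EOQ at $30.40 = 961.6 < 1100, so use break Q=1100: TC = 17,300×$30.40 + (17,300/1100.0)×260 + (1100.0/2)×0.32×$30.40 = $535,359.49.
Lowest total cost is $535,359.49 at Q = 1100.0.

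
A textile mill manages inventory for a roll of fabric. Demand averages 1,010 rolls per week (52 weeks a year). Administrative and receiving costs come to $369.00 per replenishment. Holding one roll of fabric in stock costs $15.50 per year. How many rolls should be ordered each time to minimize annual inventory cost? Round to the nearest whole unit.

Annual demand D = 1,010 × 52 = 52,520.
EOQ = √(2DS / H) = √(2 × 52,520 × 369 / 15.5).
= √(38,759,760 / 15.5) = √2,500,629.6774 ≈ 1581.338.

Q* ≈ 1,581 rolls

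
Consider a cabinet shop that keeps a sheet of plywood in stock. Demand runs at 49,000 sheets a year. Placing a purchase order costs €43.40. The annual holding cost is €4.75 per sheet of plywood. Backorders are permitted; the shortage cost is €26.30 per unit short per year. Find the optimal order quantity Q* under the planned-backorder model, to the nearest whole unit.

Q* ≈ 1,028 sheets

With planned backorders, Q* = √(2DS/H) · √((H+B)/B).
√(2DS/H) = √(2 × 49,000 × 43.4 / 4.75) = 946.261.
√((H+B)/B) = √((4.75+26.3)/26.3) = 1.0866.
Q* ≈ 1028.168.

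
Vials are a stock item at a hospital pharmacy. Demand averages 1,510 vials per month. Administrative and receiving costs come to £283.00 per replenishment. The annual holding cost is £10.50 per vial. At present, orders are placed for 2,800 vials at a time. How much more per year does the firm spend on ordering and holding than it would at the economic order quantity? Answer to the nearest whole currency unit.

Extra cost ≈ £6,154 per year

Annual demand D = 1,510 × 12 = 18,120.
EOQ = √(2DS/H) = √(2 × 18,120 × 283 / 10.5) ≈ 988.31.
Cost at Q* = (D/Q*)S + (Q*/2)H = √(2DSH) ≈ £10,377.24.
Cost at Q = 2,800: (18,120/2,800)×283 + (2,800/2)×10.5 = £1,831.41 + £14,700.00 = £16,531.41.
Excess = £16,531.41 − £10,377.24 = £6,154.17.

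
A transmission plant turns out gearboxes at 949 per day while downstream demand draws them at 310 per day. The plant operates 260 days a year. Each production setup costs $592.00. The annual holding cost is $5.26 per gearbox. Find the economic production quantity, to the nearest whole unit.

Q* ≈ 5,191 gearboxes

Annual demand D = 310 × 260 = 80,600.
Production build-up factor (1 − d/p) = 1 − 310/949 = 0.6733.
Q* = √(2DS / (H(1 − d/p))) = √(2 × 80,600 × 592 / (5.26 × 0.6733)).
= √(95,430,400 / 3.5418) ≈ 5190.787.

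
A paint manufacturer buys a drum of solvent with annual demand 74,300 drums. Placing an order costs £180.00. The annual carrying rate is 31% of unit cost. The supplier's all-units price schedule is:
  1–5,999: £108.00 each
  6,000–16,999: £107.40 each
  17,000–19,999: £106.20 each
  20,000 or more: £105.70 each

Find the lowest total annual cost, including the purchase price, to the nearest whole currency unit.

Holding cost per unit per year at price C is H = 0.31·C.
For each price level, check whether its EOQ is feasible; otherwise the best quantity at that price is the breakpoint.
EOQ at £108.00 = 893.8 (feasible in tier 1): TC = 74,300×£108.00 + (74,300/893.8)×180 + (893.8/2)×0.31×£108.00 = £8,054,325.29.
EOQ at £107.40 = 896.3 < 6000, so use break Q=6000: TC = 74,300×£107.40 + (74,300/6000.0)×180 + (6000.0/2)×0.31×£107.40 = £8,081,931.00.
EOQ at £106.20 = 901.4 < 17000, so use break Q=17000: TC = 74,300×£106.20 + (74,300/17000.0)×180 + (17000.0/2)×0.31×£106.20 = £8,171,283.71.
EOQ at £105.70 = 903.5 < 20000, so use break Q=20000: TC = 74,300×£105.70 + (74,300/20000.0)×180 + (20000.0/2)×0.31×£105.70 = £8,181,848.70.
Lowest total cost among the candidates is at Q = 893.8.

TC* ≈ £8,054,325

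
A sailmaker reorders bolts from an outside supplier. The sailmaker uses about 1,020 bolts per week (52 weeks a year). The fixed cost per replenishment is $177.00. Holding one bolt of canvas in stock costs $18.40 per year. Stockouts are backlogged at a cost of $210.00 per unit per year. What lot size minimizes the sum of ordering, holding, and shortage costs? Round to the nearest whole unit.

Annual demand D = 1,020 × 52 = 53,040.
With planned backorders, Q* = √(2DS/H) · √((H+B)/B).
√(2DS/H) = √(2 × 53,040 × 177 / 18.4) = 1010.170.
√((H+B)/B) = √((18.4+210)/210) = 1.0429.
Q* ≈ 1053.496.

Q* ≈ 1,053 bolts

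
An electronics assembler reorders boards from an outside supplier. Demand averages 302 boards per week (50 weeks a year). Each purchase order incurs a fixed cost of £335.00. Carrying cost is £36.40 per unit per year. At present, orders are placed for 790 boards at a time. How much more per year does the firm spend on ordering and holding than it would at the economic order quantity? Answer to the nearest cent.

Annual demand D = 302 × 50 = 15,100.
EOQ = √(2DS/H) = √(2 × 15,100 × 335 / 36.4) ≈ 527.20.
Cost at Q* = (D/Q*)S + (Q*/2)H = √(2DSH) ≈ £19,190.07.
Cost at Q = 790: (15,100/790)×335 + (790/2)×36.4 = £6,403.16 + £14,378.00 = £20,781.16.
Excess = £20,781.16 − £19,190.07 = £1,591.09.

Extra cost ≈ £1,591.09 per year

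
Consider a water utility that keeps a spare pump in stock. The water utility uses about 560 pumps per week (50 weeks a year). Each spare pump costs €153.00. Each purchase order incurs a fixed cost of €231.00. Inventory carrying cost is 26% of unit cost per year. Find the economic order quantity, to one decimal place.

Q* ≈ 570.3 pumps

Annual demand D = 560 × 50 = 28,000.
Holding cost H = 0.26 × €153.00 = €39.7800 per unit per year.
EOQ = √(2DS / H) = √(2 × 28,000 × 231 / 39.78).
= √(12,936,000 / 39.78) = √325,188.537 ≈ 570.253.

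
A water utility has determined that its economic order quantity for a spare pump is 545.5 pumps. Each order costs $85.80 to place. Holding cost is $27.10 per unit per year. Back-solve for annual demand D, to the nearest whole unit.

D ≈ 46,994 pumps per year

The basic EOQ model gives Q* = √(2DS/H); rearrange for the unknown.
From Q* = √(2DS/H): D = Q*²H / (2S) = 545.5² × 27.1 / (2 × 85.8) = 46993.903.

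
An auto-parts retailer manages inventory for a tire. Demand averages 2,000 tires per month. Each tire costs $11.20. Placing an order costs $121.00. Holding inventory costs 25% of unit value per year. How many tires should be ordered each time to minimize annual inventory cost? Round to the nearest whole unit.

Q* ≈ 1,440 tires

Annual demand D = 2,000 × 12 = 24,000.
Holding cost H = 0.25 × $11.20 = $2.8000 per unit per year.
EOQ = √(2DS / H) = √(2 × 24,000 × 121 / 2.8).
= √(5,808,000 / 2.8) = √2,074,285.7143 ≈ 1440.238.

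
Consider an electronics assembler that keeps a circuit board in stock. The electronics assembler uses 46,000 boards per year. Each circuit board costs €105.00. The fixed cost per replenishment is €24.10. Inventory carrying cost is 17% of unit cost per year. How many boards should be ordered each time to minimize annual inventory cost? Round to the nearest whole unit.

Q* ≈ 352 boards

Holding cost H = 0.17 × €105.00 = €17.8500 per unit per year.
EOQ = √(2DS / H) = √(2 × 46,000 × 24.1 / 17.85).
= √(2,217,200 / 17.85) = √124,212.8852 ≈ 352.438.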